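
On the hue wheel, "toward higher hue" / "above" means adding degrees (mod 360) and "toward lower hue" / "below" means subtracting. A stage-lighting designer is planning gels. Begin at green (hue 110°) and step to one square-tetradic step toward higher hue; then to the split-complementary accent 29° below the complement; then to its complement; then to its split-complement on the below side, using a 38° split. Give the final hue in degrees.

313°

110 + 90 = 200°   (square ↑)
200 + 151 = 351°   (split-comp 29° ↓)
351 + 180 = 531 → 531 − 360 = 171°   (complement)
171 + 142 = 313°   (split-comp 38° ↓)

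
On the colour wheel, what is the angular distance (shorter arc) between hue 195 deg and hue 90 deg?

105°

|195 − 90| = 105.
105 ≤ 180, so the shorter arc is 105°.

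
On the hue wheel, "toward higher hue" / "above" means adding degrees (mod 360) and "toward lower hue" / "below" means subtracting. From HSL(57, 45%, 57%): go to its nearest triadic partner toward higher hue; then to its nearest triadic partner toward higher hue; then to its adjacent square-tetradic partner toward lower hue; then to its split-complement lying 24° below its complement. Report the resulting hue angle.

+120° (triadic ↑): 57 + 120 = 177°
+120° (triadic ↑): 177 + 120 = 297°
−90° (square ↓): 297 − 90 = 207°
+156° (split-comp 24° ↓): 207 + 156 = 363 → 363 − 360 = 3°

3°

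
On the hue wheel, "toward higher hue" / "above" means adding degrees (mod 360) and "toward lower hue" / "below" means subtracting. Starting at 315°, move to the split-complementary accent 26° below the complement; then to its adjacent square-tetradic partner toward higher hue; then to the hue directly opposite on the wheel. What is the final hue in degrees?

19°

315 + 154 = 469 → 469 − 360 = 109°   (split-comp 26° ↓)
109 + 90 = 199°   (square ↑)
199 + 180 = 379 → 379 − 360 = 19°   (complement)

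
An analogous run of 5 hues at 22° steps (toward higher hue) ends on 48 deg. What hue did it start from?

320°

4 steps of 22° (toward higher hue) give a net shift of +88°.
Start = end − shift: 48 − 88 = -40 → -40 + 360 = 320°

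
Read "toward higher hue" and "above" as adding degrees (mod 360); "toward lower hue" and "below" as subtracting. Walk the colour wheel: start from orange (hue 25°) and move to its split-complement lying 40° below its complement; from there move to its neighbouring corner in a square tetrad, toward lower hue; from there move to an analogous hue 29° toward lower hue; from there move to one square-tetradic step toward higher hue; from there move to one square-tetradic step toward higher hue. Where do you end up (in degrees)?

+140° (split-comp 40° ↓): 25 + 140 = 165°
−90° (square ↓): 165 − 90 = 75°
−29° (analog 29° ↓): 75 − 29 = 46°
+90° (square ↑): 46 + 90 = 136°
+90° (square ↑): 136 + 90 = 226°

226°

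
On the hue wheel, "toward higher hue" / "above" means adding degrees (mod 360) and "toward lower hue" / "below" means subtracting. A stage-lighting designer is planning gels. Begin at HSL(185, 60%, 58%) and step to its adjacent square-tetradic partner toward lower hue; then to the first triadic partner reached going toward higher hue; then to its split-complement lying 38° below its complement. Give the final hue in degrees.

square ↓ −90°: 185 − 90 = 95°
triadic ↑ +120°: 95 + 120 = 215°
split-comp 38° ↓ +142°: 215 + 142 = 357°

357°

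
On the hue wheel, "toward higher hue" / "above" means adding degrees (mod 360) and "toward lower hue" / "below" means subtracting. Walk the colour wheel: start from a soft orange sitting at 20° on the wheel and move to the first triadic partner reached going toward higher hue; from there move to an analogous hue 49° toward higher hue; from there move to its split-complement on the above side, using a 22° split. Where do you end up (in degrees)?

triadic ↑ +120°: 20 + 120 = 140°
analog 49° ↑ +49°: 140 + 49 = 189°
split-comp 22° ↑ +202°: 189 + 202 = 391 → 391 − 360 = 31°

31°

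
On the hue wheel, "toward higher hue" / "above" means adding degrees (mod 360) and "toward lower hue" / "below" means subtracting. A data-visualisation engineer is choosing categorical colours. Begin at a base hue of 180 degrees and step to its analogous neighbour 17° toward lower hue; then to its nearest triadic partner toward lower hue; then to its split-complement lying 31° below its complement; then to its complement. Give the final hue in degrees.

12°

180 − 17 = 163°   (analog 17° ↓)
163 − 120 = 43°   (triadic ↓)
43 + 149 = 192°   (split-comp 31° ↓)
192 + 180 = 372 → 372 − 360 = 12°   (complement)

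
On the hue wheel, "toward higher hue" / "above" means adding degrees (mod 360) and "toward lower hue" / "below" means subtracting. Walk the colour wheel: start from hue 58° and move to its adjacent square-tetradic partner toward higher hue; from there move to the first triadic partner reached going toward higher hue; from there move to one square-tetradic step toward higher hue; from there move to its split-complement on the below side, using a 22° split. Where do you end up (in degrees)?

58 + 90 = 148°   (square ↑)
148 + 120 = 268°   (triadic ↑)
268 + 90 = 358°   (square ↑)
358 + 158 = 516 → 516 − 360 = 156°   (split-comp 22° ↓)

156°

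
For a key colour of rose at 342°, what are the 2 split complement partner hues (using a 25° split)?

Split-complementary hues sit 25° either side of the complement.
Complement of 342°: 342 + 180 = 522 → 522 − 360 = 162°
162 − 25 = 137°
162 + 25 = 187°

137° and 187°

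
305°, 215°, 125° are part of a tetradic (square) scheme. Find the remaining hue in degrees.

35°

A square tetradic scheme places four hues every 90°.
The full set through 125° is {35°, 125°, 215°, 305°}.
Given {125°, 215°, 305°}, the missing hue is 35°.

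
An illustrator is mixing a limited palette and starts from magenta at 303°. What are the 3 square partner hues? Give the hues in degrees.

33°, 123°, 213°

A square tetradic scheme places four hues every 90°.
303 + 90 = 393 → 393 − 360 = 33°
303 + 180 = 483 → 483 − 360 = 123°
303 + 270 = 573 → 573 − 360 = 213°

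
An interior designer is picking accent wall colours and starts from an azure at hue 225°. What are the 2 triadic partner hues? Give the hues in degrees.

A triad places three hues 120° apart.
225 + 120 = 345°
225 + 240 = 465 → 465 − 360 = 105°

345° and 105°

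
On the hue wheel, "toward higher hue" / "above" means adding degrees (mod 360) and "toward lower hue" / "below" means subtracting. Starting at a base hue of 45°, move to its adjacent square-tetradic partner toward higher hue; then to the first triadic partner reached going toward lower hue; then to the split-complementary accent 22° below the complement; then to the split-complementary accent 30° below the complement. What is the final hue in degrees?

square ↑ +90°: 45 + 90 = 135°
triadic ↓ −120°: 135 − 120 = 15°
split-comp 22° ↓ +158°: 15 + 158 = 173°
split-comp 30° ↓ +150°: 173 + 150 = 323°

323°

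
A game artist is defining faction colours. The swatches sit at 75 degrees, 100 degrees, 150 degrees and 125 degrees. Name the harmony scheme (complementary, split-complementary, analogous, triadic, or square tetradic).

Sort the hues: 75°, 100°, 125°, 150°.
Successive gaps around the wheel: 25°, 25°, 25°, 285°.
A run of hues at equal small steps (25°) with one large closing gap is an analogous group.

analogous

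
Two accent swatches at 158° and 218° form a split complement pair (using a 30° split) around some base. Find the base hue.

8°

The accents sit 30° either side of the complement, so the complement is their short-arc midpoint on the wheel.
Short-arc midpoint of 158° and 218°: 188°.
Base is 180° from the complement: 188 − 180 = 8°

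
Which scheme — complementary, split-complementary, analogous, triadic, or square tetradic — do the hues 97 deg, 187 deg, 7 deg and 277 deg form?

Sort the hues: 7°, 97°, 187°, 277°.
Successive gaps around the wheel: 90°, 90°, 90°, 90°.
Four hues every 90° form a square tetradic scheme.

square tetradic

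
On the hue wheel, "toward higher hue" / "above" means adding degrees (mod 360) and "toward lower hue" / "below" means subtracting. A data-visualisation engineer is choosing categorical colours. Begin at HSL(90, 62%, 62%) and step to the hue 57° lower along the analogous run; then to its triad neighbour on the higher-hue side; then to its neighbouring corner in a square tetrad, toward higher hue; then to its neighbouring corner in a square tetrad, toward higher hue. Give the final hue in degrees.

333°

90 − 57 = 33°   (analog 57° ↓)
33 + 120 = 153°   (triadic ↑)
153 + 90 = 243°   (square ↑)
243 + 90 = 333°   (square ↑)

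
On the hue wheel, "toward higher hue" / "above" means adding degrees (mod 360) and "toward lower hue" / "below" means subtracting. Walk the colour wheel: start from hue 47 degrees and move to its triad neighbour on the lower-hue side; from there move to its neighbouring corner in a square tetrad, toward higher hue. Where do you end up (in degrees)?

47 − 120 = -73 → -73 + 360 = 287°   (triadic ↓)
287 + 90 = 377 → 377 − 360 = 17°   (square ↑)

17°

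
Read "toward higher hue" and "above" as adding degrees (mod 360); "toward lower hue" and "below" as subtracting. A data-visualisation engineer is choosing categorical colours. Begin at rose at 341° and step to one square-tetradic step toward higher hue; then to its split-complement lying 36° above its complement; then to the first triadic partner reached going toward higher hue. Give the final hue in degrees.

341 + 90 = 431 → 431 − 360 = 71°   (square ↑)
71 + 216 = 287°   (split-comp 36° ↑)
287 + 120 = 407 → 407 − 360 = 47°   (triadic ↑)

47°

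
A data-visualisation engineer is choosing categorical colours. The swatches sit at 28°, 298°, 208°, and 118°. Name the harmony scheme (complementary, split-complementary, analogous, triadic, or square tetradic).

square tetradic

Sort the hues: 28°, 118°, 208°, 298°.
Successive gaps around the wheel: 90°, 90°, 90°, 90°.
Four hues every 90° form a square tetradic scheme.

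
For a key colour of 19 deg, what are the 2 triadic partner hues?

139° and 259°

A triad places three hues 120° apart.
19 + 120 = 139°
19 + 240 = 259°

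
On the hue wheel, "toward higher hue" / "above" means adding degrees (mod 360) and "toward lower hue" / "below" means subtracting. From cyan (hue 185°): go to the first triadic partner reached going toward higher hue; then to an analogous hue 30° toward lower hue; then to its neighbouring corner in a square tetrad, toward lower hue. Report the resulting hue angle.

185°

triadic ↑ +120°: 185 + 120 = 305°
analog 30° ↓ −30°: 305 − 30 = 275°
square ↓ −90°: 275 − 90 = 185°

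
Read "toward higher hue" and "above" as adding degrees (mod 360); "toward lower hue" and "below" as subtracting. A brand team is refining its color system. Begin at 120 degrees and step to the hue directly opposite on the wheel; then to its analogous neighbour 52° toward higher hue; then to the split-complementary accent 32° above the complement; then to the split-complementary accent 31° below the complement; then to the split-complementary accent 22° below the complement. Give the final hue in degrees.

151°

120 + 180 = 300°   (complement)
300 + 52 = 352°   (analog 52° ↑)
352 + 212 = 564 → 564 − 360 = 204°   (split-comp 32° ↑)
204 + 149 = 353°   (split-comp 31° ↓)
353 + 158 = 511 → 511 − 360 = 151°   (split-comp 22° ↓)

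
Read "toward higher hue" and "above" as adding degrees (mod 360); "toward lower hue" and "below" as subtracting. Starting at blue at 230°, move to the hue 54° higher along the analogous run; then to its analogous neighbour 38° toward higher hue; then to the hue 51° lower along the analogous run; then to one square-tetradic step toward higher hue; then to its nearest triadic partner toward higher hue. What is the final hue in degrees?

+54° (analog 54° ↑): 230 + 54 = 284°
+38° (analog 38° ↑): 284 + 38 = 322°
−51° (analog 51° ↓): 322 − 51 = 271°
+90° (square ↑): 271 + 90 = 361 → 361 − 360 = 1°
+120° (triadic ↑): 1 + 120 = 121°

121°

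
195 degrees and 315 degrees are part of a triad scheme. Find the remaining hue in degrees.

A triad places three hues 120° apart.
The full set through 195° is {75°, 195°, 315°}.
Given {195°, 315°}, the missing hue is 75°.

75°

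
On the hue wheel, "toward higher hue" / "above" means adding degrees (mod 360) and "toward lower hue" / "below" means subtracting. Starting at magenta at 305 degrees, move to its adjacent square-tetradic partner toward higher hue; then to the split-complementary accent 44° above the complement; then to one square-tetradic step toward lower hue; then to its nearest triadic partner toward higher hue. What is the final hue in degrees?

+90° (square ↑): 305 + 90 = 395 → 395 − 360 = 35°
+224° (split-comp 44° ↑): 35 + 224 = 259°
−90° (square ↓): 259 − 90 = 169°
+120° (triadic ↑): 169 + 120 = 289°

289°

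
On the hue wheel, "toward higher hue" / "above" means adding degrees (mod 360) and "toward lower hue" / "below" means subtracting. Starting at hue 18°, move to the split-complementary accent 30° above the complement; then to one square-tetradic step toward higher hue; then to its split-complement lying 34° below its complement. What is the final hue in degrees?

104°

split-comp 30° ↑ +210°: 18 + 210 = 228°
square ↑ +90°: 228 + 90 = 318°
split-comp 34° ↓ +146°: 318 + 146 = 464 → 464 − 360 = 104°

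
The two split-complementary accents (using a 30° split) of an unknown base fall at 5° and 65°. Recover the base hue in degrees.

215°

The accents sit 30° either side of the complement, so the complement is their short-arc midpoint on the wheel.
Short-arc midpoint of 5° and 65°: 35°.
Base is 180° from the complement: 35 − 180 = -145 → -145 + 360 = 215°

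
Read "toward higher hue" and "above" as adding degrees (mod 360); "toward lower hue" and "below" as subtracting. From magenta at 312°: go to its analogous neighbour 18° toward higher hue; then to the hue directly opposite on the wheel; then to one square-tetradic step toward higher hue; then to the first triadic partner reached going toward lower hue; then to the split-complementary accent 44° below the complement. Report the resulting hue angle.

analog 18° ↑ +18°: 312 + 18 = 330°
complement +180°: 330 + 180 = 510 → 510 − 360 = 150°
square ↑ +90°: 150 + 90 = 240°
triadic ↓ −120°: 240 − 120 = 120°
split-comp 44° ↓ +136°: 120 + 136 = 256°

256°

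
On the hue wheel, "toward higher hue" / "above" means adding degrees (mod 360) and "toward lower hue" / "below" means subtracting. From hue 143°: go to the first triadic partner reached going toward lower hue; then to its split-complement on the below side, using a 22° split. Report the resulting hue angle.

triadic ↓ −120°: 143 − 120 = 23°
split-comp 22° ↓ +158°: 23 + 158 = 181°

181°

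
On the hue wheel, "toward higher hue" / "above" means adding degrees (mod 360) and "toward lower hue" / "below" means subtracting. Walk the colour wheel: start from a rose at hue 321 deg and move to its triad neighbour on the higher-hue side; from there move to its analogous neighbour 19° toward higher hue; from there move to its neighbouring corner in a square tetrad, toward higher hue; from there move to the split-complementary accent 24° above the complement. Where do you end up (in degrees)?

34°

321 + 120 = 441 → 441 − 360 = 81°   (triadic ↑)
81 + 19 = 100°   (analog 19° ↑)
100 + 90 = 190°   (square ↑)
190 + 204 = 394 → 394 − 360 = 34°   (split-comp 24° ↑)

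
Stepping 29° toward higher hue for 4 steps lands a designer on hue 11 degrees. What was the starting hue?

4 steps of 29° (toward higher hue) give a net shift of +116°.
Start = end − shift: 11 − 116 = -105 → -105 + 360 = 255°

255°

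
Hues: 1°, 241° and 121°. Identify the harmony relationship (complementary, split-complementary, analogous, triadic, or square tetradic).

triadic

Sort the hues: 1°, 121°, 241°.
Successive gaps around the wheel: 120°, 120°, 120°.
Three hues equally spaced 120° apart form a triad.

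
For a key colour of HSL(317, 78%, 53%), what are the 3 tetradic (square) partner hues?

A square tetradic scheme places four hues every 90°.
317 + 90 = 407 → 407 − 360 = 47°
317 + 180 = 497 → 497 − 360 = 137°
317 + 270 = 587 → 587 − 360 = 227°

47°, 137°, and 227°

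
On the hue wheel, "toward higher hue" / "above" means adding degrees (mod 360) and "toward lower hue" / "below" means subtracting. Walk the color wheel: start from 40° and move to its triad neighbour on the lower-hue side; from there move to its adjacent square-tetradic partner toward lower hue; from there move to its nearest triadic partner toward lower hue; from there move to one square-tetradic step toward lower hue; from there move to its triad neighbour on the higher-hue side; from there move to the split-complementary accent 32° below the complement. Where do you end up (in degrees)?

−120° (triadic ↓): 40 − 120 = -80 → -80 + 360 = 280°
−90° (square ↓): 280 − 90 = 190°
−120° (triadic ↓): 190 − 120 = 70°
−90° (square ↓): 70 − 90 = -20 → -20 + 360 = 340°
+120° (triadic ↑): 340 + 120 = 460 → 460 − 360 = 100°
+148° (split-comp 32° ↓): 100 + 148 = 248°

248°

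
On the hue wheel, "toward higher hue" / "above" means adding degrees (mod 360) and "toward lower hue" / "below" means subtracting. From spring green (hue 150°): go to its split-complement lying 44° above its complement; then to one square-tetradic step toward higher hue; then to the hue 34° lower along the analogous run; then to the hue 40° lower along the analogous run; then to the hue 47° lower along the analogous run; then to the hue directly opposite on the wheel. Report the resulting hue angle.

163°

+224° (split-comp 44° ↑): 150 + 224 = 374 → 374 − 360 = 14°
+90° (square ↑): 14 + 90 = 104°
−34° (analog 34° ↓): 104 − 34 = 70°
−40° (analog 40° ↓): 70 − 40 = 30°
−47° (analog 47° ↓): 30 − 47 = -17 → -17 + 360 = 343°
+180° (complement): 343 + 180 = 523 → 523 − 360 = 163°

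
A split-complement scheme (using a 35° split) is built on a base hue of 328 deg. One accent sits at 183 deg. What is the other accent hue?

Split-complementary hues sit 35° either side of the complement.
Complement of the base 328°: 328 + 180 = 508 → 508 − 360 = 148°
The given accent 183° is 35° one side of 148°; the other accent sits 35° the other side: 148 − 35 = 113°

113°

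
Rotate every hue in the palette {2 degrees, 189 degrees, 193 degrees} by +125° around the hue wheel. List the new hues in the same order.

127°, 314°, 318°

2 + 125 = 127°
189 + 125 = 314°
193 + 125 = 318°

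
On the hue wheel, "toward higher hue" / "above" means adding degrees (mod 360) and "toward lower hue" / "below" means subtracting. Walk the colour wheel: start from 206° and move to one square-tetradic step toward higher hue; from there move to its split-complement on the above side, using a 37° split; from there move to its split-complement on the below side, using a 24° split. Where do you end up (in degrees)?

square ↑ +90°: 206 + 90 = 296°
split-comp 37° ↑ +217°: 296 + 217 = 513 → 513 − 360 = 153°
split-comp 24° ↓ +156°: 153 + 156 = 309°

309°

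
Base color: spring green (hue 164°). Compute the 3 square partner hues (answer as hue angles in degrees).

254°, 344°, and 74°

164 + 90 = 254°
164 + 180 = 344°
164 + 270 = 434 → 434 − 360 = 74°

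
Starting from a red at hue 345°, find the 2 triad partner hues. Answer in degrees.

105° and 225°

A triad places three hues 120° apart.
345 + 120 = 465 → 465 − 360 = 105°
345 + 240 = 585 → 585 − 360 = 225°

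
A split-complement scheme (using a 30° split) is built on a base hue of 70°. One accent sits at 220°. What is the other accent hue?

280°

Split-complementary hues sit 30° either side of the complement.
Complement of the base 70°: 70 + 180 = 250°
The given accent 220° is 30° one side of 250°; the other accent sits 30° the other side: 250 + 30 = 280°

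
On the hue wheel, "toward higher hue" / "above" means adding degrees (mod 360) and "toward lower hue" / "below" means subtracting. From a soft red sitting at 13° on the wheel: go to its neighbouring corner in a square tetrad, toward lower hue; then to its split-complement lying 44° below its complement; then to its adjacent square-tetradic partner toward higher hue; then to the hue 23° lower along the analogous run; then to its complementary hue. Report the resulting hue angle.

13 − 90 = -77 → -77 + 360 = 283°   (square ↓)
283 + 136 = 419 → 419 − 360 = 59°   (split-comp 44° ↓)
59 + 90 = 149°   (square ↑)
149 − 23 = 126°   (analog 23° ↓)
126 + 180 = 306°   (complement)

306°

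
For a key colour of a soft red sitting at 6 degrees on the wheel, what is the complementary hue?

The complement sits 180° across the wheel.
6 + 180 = 186°

186°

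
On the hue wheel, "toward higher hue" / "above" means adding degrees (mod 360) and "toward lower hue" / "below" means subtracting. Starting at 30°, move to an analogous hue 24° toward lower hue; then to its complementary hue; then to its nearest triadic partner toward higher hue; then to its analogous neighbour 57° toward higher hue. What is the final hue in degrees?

−24° (analog 24° ↓): 30 − 24 = 6°
+180° (complement): 6 + 180 = 186°
+120° (triadic ↑): 186 + 120 = 306°
+57° (analog 57° ↑): 306 + 57 = 363 → 363 − 360 = 3°

3°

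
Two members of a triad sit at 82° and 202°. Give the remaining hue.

322°

A triad spaces three hues 120° apart.
The full set is {82°, 202°, 322°}.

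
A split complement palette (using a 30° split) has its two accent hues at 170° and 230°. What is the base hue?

The accents sit 30° either side of the complement, so the complement is their short-arc midpoint on the wheel.
Short-arc midpoint of 170° and 230°: 200°.
Base is 180° from the complement: 200 − 180 = 20°

20°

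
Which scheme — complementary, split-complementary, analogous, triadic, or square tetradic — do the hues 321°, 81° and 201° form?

triadic

Sort the hues: 81°, 201°, 321°.
Successive gaps around the wheel: 120°, 120°, 120°.
Three hues equally spaced 120° apart form a triad.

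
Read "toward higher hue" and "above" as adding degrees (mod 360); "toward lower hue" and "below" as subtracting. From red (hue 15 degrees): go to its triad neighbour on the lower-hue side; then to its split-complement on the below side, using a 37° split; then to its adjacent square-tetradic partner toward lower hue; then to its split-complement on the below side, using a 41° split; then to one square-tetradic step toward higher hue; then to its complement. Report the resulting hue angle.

357°

triadic ↓ −120°: 15 − 120 = -105 → -105 + 360 = 255°
split-comp 37° ↓ +143°: 255 + 143 = 398 → 398 − 360 = 38°
square ↓ −90°: 38 − 90 = -52 → -52 + 360 = 308°
split-comp 41° ↓ +139°: 308 + 139 = 447 → 447 − 360 = 87°
square ↑ +90°: 87 + 90 = 177°
complement +180°: 177 + 180 = 357°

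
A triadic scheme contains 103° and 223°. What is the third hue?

343°

A triad spaces three hues 120° apart.
The full set is {103°, 223°, 343°}.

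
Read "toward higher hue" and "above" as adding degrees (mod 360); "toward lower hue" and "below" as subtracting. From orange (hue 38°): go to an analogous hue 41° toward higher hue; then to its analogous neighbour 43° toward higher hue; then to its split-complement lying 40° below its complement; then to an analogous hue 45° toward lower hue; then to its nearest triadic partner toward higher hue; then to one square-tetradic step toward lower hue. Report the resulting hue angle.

247°

38 + 41 = 79°   (analog 41° ↑)
79 + 43 = 122°   (analog 43° ↑)
122 + 140 = 262°   (split-comp 40° ↓)
262 − 45 = 217°   (analog 45° ↓)
217 + 120 = 337°   (triadic ↑)
337 − 90 = 247°   (square ↓)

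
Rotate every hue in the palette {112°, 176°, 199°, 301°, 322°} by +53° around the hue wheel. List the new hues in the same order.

165°, 229°, 252°, 354°, 15°

112 + 53 = 165°
176 + 53 = 229°
199 + 53 = 252°
301 + 53 = 354°
322 + 53 = 375 → 375 − 360 = 15°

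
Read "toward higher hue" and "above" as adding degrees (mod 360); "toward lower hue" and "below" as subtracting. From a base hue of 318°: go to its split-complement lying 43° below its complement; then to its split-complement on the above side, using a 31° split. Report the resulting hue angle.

306°

split-comp 43° ↓ +137°: 318 + 137 = 455 → 455 − 360 = 95°
split-comp 31° ↑ +211°: 95 + 211 = 306°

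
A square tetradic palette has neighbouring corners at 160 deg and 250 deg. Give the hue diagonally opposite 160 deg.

340°

A square tetradic scheme places four hues 90° apart; opposite corners are 180° apart.
160 + 180 = 340°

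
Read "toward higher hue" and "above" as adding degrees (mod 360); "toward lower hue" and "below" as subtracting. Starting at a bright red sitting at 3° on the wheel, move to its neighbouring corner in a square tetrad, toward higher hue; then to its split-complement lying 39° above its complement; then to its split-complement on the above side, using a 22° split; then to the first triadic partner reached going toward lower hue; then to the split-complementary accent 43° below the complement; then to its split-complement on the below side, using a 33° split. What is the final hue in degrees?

318°

square ↑ +90°: 3 + 90 = 93°
split-comp 39° ↑ +219°: 93 + 219 = 312°
split-comp 22° ↑ +202°: 312 + 202 = 514 → 514 − 360 = 154°
triadic ↓ −120°: 154 − 120 = 34°
split-comp 43° ↓ +137°: 34 + 137 = 171°
split-comp 33° ↓ +147°: 171 + 147 = 318°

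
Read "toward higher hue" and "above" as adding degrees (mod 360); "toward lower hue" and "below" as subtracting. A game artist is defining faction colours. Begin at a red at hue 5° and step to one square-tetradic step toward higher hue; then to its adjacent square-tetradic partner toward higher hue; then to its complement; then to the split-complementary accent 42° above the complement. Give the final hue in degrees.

square ↑ +90°: 5 + 90 = 95°
square ↑ +90°: 95 + 90 = 185°
complement +180°: 185 + 180 = 365 → 365 − 360 = 5°
split-comp 42° ↑ +222°: 5 + 222 = 227°

227°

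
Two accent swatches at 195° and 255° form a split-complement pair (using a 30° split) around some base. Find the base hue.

45°

The accents sit 30° either side of the complement, so the complement is their short-arc midpoint on the wheel.
Short-arc midpoint of 195° and 255°: 225°.
Base is 180° from the complement: 225 − 180 = 45°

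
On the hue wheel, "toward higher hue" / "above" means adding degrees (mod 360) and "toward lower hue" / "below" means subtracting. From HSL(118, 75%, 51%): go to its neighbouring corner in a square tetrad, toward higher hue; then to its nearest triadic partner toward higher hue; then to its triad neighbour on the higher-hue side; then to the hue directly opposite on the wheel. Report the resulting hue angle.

+90° (square ↑): 118 + 90 = 208°
+120° (triadic ↑): 208 + 120 = 328°
+120° (triadic ↑): 328 + 120 = 448 → 448 − 360 = 88°
+180° (complement): 88 + 180 = 268°

268°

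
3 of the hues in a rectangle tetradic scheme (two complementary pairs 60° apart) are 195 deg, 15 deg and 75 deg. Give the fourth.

255°

A rectangular tetradic uses two complementary pairs 60° apart: offsets 0°, 60°, 180°, 240°.
Among {15°, 75°, 195°}, 195° and 15° are a 180° pair.
The remaining hue 75° needs its own complement: 75 + 180 = 255°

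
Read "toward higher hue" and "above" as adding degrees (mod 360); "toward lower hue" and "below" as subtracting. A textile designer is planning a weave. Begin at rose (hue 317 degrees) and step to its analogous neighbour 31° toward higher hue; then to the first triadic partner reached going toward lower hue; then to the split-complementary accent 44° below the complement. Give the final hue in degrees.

4°

analog 31° ↑ +31°: 317 + 31 = 348°
triadic ↓ −120°: 348 − 120 = 228°
split-comp 44° ↓ +136°: 228 + 136 = 364 → 364 − 360 = 4°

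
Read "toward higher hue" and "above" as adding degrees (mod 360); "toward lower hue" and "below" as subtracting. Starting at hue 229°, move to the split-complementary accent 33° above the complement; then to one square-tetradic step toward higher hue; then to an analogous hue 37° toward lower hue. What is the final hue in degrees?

split-comp 33° ↑ +213°: 229 + 213 = 442 → 442 − 360 = 82°
square ↑ +90°: 82 + 90 = 172°
analog 37° ↓ −37°: 172 − 37 = 135°

135°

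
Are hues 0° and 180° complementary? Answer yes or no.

yes

Angular distance: |0 − 180| = 180 = 180°.
Complementary requires 180°.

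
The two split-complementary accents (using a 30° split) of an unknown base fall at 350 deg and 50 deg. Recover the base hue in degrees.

The accents sit 30° either side of the complement, so the complement is their short-arc midpoint on the wheel.
Short-arc midpoint of 350° and 50°: 20°.
Base is 180° from the complement: 20 − 180 = -160 → -160 + 360 = 200°

200°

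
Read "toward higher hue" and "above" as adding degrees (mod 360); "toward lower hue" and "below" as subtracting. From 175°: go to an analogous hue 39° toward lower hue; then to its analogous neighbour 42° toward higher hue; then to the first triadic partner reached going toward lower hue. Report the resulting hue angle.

analog 39° ↓ −39°: 175 − 39 = 136°
analog 42° ↑ +42°: 136 + 42 = 178°
triadic ↓ −120°: 178 − 120 = 58°

58°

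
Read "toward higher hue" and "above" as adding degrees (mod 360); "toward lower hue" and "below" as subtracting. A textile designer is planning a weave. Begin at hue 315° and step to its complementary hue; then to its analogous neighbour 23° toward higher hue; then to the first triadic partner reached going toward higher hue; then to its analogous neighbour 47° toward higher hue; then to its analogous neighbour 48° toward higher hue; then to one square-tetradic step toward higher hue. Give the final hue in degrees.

103°

315 + 180 = 495 → 495 − 360 = 135°   (complement)
135 + 23 = 158°   (analog 23° ↑)
158 + 120 = 278°   (triadic ↑)
278 + 47 = 325°   (analog 47° ↑)
325 + 48 = 373 → 373 − 360 = 13°   (analog 48° ↑)
13 + 90 = 103°   (square ↑)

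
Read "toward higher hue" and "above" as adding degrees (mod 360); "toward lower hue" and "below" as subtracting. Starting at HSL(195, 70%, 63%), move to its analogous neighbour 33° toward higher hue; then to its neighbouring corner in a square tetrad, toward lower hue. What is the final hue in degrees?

138°

195 + 33 = 228°   (analog 33° ↑)
228 − 90 = 138°   (square ↓)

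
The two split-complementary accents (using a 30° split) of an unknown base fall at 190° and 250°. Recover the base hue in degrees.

40°

The accents sit 30° either side of the complement, so the complement is their short-arc midpoint on the wheel.
Short-arc midpoint of 190° and 250°: 220°.
Base is 180° from the complement: 220 − 180 = 40°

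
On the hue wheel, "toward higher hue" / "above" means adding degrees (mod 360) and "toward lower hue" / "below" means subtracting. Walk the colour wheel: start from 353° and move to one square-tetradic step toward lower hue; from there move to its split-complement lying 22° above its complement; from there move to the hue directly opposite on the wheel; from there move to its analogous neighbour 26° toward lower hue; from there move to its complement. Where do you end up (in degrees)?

79°

353 − 90 = 263°   (square ↓)
263 + 202 = 465 → 465 − 360 = 105°   (split-comp 22° ↑)
105 + 180 = 285°   (complement)
285 − 26 = 259°   (analog 26° ↓)
259 + 180 = 439 → 439 − 360 = 79°   (complement)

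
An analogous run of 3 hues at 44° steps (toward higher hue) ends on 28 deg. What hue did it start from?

2 steps of 44° (toward higher hue) give a net shift of +88°.
Start = end − shift: 28 − 88 = -60 → -60 + 360 = 300°

300°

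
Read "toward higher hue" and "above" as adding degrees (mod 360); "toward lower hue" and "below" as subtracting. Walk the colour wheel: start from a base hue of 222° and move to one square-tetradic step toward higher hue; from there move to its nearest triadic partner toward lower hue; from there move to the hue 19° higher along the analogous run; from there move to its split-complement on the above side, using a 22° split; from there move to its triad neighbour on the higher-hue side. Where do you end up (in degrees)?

square ↑ +90°: 222 + 90 = 312°
triadic ↓ −120°: 312 − 120 = 192°
analog 19° ↑ +19°: 192 + 19 = 211°
split-comp 22° ↑ +202°: 211 + 202 = 413 → 413 − 360 = 53°
triadic ↑ +120°: 53 + 120 = 173°

173°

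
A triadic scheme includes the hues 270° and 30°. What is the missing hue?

A triad places three hues 120° apart.
The full set through 30° is {30°, 150°, 270°}.
Given {30°, 270°}, the missing hue is 150°.

150°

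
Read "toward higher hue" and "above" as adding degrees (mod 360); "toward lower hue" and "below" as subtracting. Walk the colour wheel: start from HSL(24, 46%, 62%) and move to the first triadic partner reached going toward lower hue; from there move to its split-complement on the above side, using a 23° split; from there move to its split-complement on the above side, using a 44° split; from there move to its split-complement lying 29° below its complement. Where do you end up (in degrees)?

24 − 120 = -96 → -96 + 360 = 264°   (triadic ↓)
264 + 203 = 467 → 467 − 360 = 107°   (split-comp 23° ↑)
107 + 224 = 331°   (split-comp 44° ↑)
331 + 151 = 482 → 482 − 360 = 122°   (split-comp 29° ↓)

122°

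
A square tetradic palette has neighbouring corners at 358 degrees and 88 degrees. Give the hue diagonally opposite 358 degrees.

178°

A square tetradic scheme places four hues 90° apart; opposite corners are 180° apart.
358 + 180 = 538 → 538 − 360 = 178°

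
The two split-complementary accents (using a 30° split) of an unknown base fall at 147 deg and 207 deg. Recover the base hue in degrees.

The accents sit 30° either side of the complement, so the complement is their short-arc midpoint on the wheel.
Short-arc midpoint of 147° and 207°: 177°.
Base is 180° from the complement: 177 − 180 = -3 → -3 + 360 = 357°

357°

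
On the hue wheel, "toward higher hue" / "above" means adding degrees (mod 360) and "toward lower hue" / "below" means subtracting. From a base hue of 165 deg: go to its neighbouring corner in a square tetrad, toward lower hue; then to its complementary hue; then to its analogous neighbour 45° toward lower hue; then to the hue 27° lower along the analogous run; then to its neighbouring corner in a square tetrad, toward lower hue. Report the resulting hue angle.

93°

square ↓ −90°: 165 − 90 = 75°
complement +180°: 75 + 180 = 255°
analog 45° ↓ −45°: 255 − 45 = 210°
analog 27° ↓ −27°: 210 − 27 = 183°
square ↓ −90°: 183 − 90 = 93°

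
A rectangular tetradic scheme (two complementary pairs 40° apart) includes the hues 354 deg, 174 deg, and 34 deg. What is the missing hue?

A rectangular tetradic uses two complementary pairs 40° apart: offsets 0°, 40°, 180°, 220°.
Among {34°, 174°, 354°}, 174° and 354° are a 180° pair.
The remaining hue 34° needs its own complement: 34 + 180 = 214°

214°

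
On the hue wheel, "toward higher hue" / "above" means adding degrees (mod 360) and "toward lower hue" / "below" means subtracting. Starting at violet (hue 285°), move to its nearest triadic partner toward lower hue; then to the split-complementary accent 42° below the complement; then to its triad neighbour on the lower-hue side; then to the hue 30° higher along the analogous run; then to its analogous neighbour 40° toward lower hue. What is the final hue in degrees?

−120° (triadic ↓): 285 − 120 = 165°
+138° (split-comp 42° ↓): 165 + 138 = 303°
−120° (triadic ↓): 303 − 120 = 183°
+30° (analog 30° ↑): 183 + 30 = 213°
−40° (analog 40° ↓): 213 − 40 = 173°

173°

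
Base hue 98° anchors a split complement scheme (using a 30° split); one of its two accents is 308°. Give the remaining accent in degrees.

248°

Split-complementary hues sit 30° either side of the complement.
Complement of the base 98°: 98 + 180 = 278°
The given accent 308° is 30° one side of 278°; the other accent sits 30° the other side: 278 − 30 = 248°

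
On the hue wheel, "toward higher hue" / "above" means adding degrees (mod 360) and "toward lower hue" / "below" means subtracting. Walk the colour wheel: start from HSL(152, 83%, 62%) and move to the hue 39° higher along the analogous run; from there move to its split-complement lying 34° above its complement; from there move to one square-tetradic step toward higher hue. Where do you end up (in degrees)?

135°

+39° (analog 39° ↑): 152 + 39 = 191°
+214° (split-comp 34° ↑): 191 + 214 = 405 → 405 − 360 = 45°
+90° (square ↑): 45 + 90 = 135°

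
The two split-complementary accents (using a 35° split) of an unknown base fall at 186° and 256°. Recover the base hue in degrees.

The accents sit 35° either side of the complement, so the complement is their short-arc midpoint on the wheel.
Short-arc midpoint of 186° and 256°: 221°.
Base is 180° from the complement: 221 − 180 = 41°

41°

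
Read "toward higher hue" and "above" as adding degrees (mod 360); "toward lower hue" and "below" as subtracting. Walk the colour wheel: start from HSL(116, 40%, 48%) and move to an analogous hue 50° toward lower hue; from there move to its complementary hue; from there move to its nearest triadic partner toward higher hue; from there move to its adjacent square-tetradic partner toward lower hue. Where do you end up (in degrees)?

−50° (analog 50° ↓): 116 − 50 = 66°
+180° (complement): 66 + 180 = 246°
+120° (triadic ↑): 246 + 120 = 366 → 366 − 360 = 6°
−90° (square ↓): 6 − 90 = -84 → -84 + 360 = 276°

276°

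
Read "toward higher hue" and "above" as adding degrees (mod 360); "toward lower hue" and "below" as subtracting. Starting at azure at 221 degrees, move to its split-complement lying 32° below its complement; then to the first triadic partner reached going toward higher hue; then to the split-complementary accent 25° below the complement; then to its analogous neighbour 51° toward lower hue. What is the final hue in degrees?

233°

split-comp 32° ↓ +148°: 221 + 148 = 369 → 369 − 360 = 9°
triadic ↑ +120°: 9 + 120 = 129°
split-comp 25° ↓ +155°: 129 + 155 = 284°
analog 51° ↓ −51°: 284 − 51 = 233°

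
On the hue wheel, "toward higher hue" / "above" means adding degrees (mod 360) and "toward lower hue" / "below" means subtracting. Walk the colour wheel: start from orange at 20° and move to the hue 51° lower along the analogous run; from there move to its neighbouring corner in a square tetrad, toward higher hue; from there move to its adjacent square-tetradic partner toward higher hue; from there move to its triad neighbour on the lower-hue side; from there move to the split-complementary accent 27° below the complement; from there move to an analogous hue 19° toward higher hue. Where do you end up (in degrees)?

analog 51° ↓ −51°: 20 − 51 = -31 → -31 + 360 = 329°
square ↑ +90°: 329 + 90 = 419 → 419 − 360 = 59°
square ↑ +90°: 59 + 90 = 149°
triadic ↓ −120°: 149 − 120 = 29°
split-comp 27° ↓ +153°: 29 + 153 = 182°
analog 19° ↑ +19°: 182 + 19 = 201°

201°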